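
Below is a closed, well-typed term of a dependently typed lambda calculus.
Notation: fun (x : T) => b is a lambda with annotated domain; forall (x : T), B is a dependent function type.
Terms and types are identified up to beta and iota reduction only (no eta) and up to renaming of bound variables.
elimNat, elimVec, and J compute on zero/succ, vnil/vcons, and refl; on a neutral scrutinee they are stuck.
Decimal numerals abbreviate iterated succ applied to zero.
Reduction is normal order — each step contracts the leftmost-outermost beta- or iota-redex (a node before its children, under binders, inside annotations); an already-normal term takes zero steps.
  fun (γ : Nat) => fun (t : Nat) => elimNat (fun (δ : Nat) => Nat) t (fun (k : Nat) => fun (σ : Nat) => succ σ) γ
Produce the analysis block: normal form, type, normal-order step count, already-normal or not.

reduced normal form:
  fun (γ : Nat) => fun (t : Nat) => elimNat (fun (δ : Nat) => Nat) t (fun (k : Nat) => fun (σ : Nat) => succ σ) γ
the term's type:
  forall (γ : Nat), forall (t : Nat), Nat
normal-order step count: 0
started in normal form: yes


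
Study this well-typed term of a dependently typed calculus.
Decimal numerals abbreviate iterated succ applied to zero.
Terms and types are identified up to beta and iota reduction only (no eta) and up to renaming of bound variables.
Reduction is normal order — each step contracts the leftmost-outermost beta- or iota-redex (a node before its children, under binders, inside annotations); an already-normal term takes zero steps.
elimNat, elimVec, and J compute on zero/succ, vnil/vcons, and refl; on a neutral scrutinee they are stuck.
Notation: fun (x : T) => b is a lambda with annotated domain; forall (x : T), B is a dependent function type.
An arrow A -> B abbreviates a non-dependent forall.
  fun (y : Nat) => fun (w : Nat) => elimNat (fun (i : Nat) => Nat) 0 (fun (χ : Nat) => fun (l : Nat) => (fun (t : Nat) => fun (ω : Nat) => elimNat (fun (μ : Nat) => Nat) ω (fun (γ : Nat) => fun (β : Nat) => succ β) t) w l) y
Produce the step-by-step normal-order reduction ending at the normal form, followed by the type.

normal-order reduction:
  fun (y : Nat) => fun (w : Nat) => elimNat (fun (i : Nat) => Nat) 0 (fun (χ : Nat) => fun (l : Nat) => (fun (t : Nat) => fun (ω : Nat) => elimNat (fun (μ : Nat) => Nat) ω (fun (γ : Nat) => fun (β : Nat) => succ β) t) w l) y
  ~> fun (y : Nat) => fun (w : Nat) => elimNat (fun (i : Nat) => Nat) 0 (fun (χ : Nat) => fun (l : Nat) => (fun (t : Nat) => elimNat (fun (ω : Nat) => Nat) t (fun (μ : Nat) => fun (γ : Nat) => succ γ) w) l) y
  ~> fun (y : Nat) => fun (w : Nat) => elimNat (fun (i : Nat) => Nat) 0 (fun (χ : Nat) => fun (l : Nat) => elimNat (fun (t : Nat) => Nat) l (fun (ω : Nat) => fun (μ : Nat) => succ μ) w) y
the term's type:
  Nat -> Nat -> Nat


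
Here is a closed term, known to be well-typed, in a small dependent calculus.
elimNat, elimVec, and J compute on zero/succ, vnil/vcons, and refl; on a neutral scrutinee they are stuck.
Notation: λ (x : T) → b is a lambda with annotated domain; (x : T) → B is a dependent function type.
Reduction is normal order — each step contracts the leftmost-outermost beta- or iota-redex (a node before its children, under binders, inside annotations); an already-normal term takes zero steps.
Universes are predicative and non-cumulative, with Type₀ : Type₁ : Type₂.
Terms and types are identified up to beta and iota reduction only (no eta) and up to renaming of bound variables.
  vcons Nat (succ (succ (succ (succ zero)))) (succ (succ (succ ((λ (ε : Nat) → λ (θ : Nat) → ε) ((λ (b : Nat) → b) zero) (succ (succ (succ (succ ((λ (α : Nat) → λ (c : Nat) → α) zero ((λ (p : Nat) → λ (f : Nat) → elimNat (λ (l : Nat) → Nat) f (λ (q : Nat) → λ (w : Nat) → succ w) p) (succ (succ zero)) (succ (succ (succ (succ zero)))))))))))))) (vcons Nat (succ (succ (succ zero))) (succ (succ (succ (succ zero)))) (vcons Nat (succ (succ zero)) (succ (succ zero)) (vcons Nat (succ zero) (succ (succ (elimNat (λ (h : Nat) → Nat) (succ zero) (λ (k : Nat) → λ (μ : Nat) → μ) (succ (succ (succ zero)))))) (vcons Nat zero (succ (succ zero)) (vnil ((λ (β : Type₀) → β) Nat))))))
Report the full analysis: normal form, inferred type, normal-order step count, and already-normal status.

reduced normal form:
  vcons Nat (succ (succ (succ (succ zero)))) (succ (succ (succ zero))) (vcons Nat (succ (succ (succ zero))) (succ (succ (succ (succ zero)))) (vcons Nat (succ (succ zero)) (succ (succ zero)) (vcons Nat (succ zero) (succ (succ (succ zero))) (vcons Nat zero (succ (succ zero)) (vnil Nat)))))
inferred type:
  Vec Nat (succ (succ (succ (succ (succ zero)))))
normal-order step count: 14
already normal: no
first redex: a beta-redex


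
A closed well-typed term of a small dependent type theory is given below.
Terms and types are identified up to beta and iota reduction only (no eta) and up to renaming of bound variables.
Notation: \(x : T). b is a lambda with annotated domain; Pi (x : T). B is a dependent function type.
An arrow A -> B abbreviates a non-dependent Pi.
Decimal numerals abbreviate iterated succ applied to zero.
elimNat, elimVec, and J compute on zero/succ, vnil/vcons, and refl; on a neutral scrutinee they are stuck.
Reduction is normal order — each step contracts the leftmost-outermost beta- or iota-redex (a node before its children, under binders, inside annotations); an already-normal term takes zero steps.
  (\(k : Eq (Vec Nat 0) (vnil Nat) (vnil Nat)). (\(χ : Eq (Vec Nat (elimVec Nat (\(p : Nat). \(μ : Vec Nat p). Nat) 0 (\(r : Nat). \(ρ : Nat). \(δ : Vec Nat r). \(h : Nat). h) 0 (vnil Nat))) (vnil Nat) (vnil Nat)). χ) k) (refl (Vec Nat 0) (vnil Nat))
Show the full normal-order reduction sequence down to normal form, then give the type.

normal-order reduction sequence:
  (\(k : Eq (Vec Nat 0) (vnil Nat) (vnil Nat)). (\(χ : Eq (Vec Nat (elimVec Nat (\(p : Nat). \(μ : Vec Nat p). Nat) 0 (\(r : Nat). \(ρ : Nat). \(δ : Vec Nat r). \(h : Nat). h) 0 (vnil Nat))) (vnil Nat) (vnil Nat)). χ) k) (refl (Vec Nat 0) (vnil Nat))
  ~> (\(k : Eq (Vec Nat (elimVec Nat (\(χ : Nat). \(p : Vec Nat χ). Nat) 0 (\(μ : Nat). \(r : Nat). \(ρ : Vec Nat μ). \(δ : Nat). δ) 0 (vnil Nat))) (vnil Nat) (vnil Nat)). k) (refl (Vec Nat 0) (vnil Nat))
  ~> refl (Vec Nat 0) (vnil Nat)
the term's type:
  Eq (Vec Nat 0) (vnil Nat) (vnil Nat)


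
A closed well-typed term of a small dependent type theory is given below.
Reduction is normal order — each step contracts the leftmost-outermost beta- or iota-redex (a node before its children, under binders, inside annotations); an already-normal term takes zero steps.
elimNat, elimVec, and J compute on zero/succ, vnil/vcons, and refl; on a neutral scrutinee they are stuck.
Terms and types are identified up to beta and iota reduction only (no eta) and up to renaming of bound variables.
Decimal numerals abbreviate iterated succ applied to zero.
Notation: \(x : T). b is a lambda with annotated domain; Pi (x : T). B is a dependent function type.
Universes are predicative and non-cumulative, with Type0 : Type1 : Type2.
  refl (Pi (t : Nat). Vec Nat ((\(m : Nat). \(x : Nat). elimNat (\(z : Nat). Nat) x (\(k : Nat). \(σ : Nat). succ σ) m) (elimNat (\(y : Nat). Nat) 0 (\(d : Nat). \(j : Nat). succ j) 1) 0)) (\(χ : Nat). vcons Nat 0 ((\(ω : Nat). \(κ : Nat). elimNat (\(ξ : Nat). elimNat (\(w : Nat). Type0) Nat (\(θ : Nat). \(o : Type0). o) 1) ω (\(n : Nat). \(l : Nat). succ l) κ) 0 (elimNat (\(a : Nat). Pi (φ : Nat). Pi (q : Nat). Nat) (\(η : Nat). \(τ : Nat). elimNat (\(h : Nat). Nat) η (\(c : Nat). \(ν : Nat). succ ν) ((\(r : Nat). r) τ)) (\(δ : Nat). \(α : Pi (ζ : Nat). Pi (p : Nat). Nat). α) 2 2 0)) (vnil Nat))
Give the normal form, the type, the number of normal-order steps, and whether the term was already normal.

reduced normal form:
  refl (Pi (t : Nat). Vec Nat 1) (\(m : Nat). vcons Nat 0 2 (vnil Nat))
inferred type:
  Eq (Pi (t : Nat). Vec Nat 1) (\(m : Nat). vcons Nat 0 2 (vnil Nat)) (\(x : Nat). vcons Nat 0 2 (vnil Nat))
steps to reach normal form (normal order): 34
term was already normal: no
first redex: a beta-redex


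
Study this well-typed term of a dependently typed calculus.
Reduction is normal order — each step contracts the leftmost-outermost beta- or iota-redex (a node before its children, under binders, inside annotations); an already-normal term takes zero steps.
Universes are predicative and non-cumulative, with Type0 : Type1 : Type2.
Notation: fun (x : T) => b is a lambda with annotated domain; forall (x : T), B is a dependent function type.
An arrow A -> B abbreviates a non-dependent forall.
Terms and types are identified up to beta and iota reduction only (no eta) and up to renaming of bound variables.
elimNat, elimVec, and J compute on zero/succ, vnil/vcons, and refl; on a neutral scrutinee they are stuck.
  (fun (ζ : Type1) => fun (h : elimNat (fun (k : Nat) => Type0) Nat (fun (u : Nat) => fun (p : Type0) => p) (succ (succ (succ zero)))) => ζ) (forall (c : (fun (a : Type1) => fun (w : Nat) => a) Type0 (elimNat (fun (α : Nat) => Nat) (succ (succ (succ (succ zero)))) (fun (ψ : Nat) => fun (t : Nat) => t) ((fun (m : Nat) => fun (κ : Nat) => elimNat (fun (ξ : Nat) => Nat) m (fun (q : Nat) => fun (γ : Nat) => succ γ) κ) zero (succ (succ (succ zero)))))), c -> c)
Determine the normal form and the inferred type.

resulting normal form:
  fun (ζ : Nat) => forall (h : Type0), h -> h
the term's type:
  Nat -> Type1


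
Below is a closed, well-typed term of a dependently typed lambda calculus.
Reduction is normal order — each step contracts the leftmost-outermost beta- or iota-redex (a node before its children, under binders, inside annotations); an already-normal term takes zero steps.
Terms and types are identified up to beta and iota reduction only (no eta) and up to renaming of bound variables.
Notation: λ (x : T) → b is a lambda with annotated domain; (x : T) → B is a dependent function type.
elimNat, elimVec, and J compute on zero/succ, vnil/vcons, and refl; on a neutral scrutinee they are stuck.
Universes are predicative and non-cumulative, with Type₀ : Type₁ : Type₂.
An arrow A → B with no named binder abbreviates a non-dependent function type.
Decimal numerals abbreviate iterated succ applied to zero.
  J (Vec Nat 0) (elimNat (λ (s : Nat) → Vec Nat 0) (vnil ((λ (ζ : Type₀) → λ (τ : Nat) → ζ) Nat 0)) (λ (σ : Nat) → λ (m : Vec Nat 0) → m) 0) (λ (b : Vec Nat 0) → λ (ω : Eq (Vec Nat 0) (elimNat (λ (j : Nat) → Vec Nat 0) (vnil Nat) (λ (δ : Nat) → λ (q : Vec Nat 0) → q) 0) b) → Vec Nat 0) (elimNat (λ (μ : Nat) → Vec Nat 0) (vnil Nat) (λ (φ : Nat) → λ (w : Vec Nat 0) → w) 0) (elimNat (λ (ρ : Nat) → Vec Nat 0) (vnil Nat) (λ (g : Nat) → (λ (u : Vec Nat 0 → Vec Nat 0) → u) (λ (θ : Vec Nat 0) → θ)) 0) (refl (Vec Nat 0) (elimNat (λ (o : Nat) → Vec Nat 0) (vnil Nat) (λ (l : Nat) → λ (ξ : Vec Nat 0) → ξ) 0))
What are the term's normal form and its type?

reduced normal form:
  vnil Nat
inferred type:
  Vec Nat 0


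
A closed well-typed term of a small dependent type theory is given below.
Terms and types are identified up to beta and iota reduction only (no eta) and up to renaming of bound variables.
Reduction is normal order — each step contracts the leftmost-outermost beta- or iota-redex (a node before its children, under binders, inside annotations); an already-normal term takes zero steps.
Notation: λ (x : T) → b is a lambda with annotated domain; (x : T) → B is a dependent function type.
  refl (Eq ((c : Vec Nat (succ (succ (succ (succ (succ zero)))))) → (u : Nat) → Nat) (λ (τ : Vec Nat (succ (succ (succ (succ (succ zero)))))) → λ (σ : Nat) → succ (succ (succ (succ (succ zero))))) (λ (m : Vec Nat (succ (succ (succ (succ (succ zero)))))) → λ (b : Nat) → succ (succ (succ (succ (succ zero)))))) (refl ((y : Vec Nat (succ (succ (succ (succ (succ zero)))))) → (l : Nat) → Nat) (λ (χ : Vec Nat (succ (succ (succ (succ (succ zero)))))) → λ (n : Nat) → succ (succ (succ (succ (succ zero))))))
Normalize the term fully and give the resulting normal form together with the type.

normal form:
  refl (Eq ((c : Vec Nat (succ (succ (succ (succ (succ zero)))))) → (u : Nat) → Nat) (λ (τ : Vec Nat (succ (succ (succ (succ (succ zero)))))) → λ (σ : Nat) → succ (succ (succ (succ (succ zero))))) (λ (m : Vec Nat (succ (succ (succ (succ (succ zero)))))) → λ (b : Nat) → succ (succ (succ (succ (succ zero)))))) (refl ((y : Vec Nat (succ (succ (succ (succ (succ zero)))))) → (l : Nat) → Nat) (λ (χ : Vec Nat (succ (succ (succ (succ (succ zero)))))) → λ (n : Nat) → succ (succ (succ (succ (succ zero))))))
the term's type:
  Eq (Eq ((c : Vec Nat (succ (succ (succ (succ (succ zero)))))) → (u : Nat) → Nat) (λ (τ : Vec Nat (succ (succ (succ (succ (succ zero)))))) → λ (σ : Nat) → succ (succ (succ (succ (succ zero))))) (λ (m : Vec Nat (succ (succ (succ (succ (succ zero)))))) → λ (b : Nat) → succ (succ (succ (succ (succ zero)))))) (refl ((y : Vec Nat (succ (succ (succ (succ (succ zero)))))) → (l : Nat) → Nat) (λ (χ : Vec Nat (succ (succ (succ (succ (succ zero)))))) → λ (n : Nat) → succ (succ (succ (succ (succ zero)))))) (refl ((o : Vec Nat (succ (succ (succ (succ (succ zero)))))) → (η : Nat) → Nat) (λ (θ : Vec Nat (succ (succ (succ (succ (succ zero)))))) → λ (κ : Nat) → succ (succ (succ (succ (succ zero))))))


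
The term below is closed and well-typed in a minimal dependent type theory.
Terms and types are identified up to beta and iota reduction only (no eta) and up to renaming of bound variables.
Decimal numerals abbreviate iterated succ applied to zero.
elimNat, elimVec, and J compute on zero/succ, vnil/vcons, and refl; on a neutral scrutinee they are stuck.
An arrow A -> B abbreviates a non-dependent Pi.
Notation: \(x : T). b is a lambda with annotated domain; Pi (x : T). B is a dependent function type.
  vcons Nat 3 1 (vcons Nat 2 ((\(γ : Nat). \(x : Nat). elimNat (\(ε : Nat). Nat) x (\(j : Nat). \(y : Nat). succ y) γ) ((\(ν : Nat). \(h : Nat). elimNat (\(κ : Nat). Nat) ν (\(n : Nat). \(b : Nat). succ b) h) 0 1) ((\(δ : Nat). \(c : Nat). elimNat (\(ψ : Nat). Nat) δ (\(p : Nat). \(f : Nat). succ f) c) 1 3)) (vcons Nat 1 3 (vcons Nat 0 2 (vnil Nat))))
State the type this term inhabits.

the term's type:
  Vec Nat 4


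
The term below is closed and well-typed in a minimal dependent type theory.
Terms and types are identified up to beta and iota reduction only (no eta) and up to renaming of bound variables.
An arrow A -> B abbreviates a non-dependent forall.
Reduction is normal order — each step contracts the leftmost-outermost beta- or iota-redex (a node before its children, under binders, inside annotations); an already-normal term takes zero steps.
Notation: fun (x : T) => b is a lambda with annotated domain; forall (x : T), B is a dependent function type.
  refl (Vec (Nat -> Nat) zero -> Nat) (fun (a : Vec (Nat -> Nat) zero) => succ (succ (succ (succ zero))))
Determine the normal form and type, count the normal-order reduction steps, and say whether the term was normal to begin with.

reduced normal form:
  refl (Vec (Nat -> Nat) zero -> Nat) (fun (a : Vec (Nat -> Nat) zero) => succ (succ (succ (succ zero))))
inferred type:
  Eq (Vec (Nat -> Nat) zero -> Nat) (fun (a : Vec (Nat -> Nat) zero) => succ (succ (succ (succ zero)))) (fun (ζ : Vec (Nat -> Nat) zero) => succ (succ (succ (succ zero))))
reduction steps (normal order): 0
already normal: yes


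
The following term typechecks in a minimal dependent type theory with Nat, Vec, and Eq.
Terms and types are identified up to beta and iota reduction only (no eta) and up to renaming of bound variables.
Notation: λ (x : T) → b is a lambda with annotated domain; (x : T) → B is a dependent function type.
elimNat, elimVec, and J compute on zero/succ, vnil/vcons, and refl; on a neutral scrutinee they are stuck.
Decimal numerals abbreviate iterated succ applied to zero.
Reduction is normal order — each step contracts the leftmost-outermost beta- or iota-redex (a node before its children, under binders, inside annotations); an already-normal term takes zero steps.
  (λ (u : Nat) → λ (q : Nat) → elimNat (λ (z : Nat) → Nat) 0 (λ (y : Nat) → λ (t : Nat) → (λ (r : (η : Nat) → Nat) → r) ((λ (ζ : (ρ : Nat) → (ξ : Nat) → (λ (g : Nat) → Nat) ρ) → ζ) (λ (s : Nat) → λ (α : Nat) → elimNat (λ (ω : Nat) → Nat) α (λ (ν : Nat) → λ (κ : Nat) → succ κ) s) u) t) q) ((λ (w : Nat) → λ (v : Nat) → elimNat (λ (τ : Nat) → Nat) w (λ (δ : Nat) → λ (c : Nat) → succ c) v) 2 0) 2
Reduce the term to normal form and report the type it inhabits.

resulting normal form:
  4
inferred type:
  Nat
observation: normalization takes exactly 37 steps under the normal-order strategy.


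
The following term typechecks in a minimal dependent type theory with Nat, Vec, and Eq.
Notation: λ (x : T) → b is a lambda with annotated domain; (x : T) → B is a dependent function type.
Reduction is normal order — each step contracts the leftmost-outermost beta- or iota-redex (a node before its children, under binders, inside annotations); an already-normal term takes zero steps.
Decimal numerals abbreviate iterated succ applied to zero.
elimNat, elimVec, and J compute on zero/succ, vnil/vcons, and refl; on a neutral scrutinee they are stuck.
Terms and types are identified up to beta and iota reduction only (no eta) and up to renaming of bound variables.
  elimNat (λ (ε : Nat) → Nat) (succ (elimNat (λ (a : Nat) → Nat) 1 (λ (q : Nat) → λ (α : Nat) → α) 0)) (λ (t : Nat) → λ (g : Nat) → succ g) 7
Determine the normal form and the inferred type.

normal form:
  9
inferred type:
  Nat


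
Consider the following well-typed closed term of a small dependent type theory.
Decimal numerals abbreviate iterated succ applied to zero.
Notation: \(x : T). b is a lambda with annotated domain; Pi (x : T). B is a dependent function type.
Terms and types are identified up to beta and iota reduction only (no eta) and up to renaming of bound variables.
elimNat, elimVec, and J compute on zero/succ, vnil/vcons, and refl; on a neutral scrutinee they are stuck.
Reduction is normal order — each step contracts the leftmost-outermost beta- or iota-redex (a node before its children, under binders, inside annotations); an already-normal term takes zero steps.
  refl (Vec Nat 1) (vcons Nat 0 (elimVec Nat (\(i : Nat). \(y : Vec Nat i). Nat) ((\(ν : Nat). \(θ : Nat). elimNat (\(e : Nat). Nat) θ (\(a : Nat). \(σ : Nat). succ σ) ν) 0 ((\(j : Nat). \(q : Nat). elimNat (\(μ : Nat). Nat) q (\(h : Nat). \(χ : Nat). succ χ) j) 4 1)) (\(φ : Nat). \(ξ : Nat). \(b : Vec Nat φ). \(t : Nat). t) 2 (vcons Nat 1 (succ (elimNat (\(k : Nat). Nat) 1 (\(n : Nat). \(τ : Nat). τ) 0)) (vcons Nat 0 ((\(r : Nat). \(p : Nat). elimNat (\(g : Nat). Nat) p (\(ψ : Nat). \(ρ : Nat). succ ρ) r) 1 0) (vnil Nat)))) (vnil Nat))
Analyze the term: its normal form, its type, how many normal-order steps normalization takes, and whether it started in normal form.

reduced normal form:
  refl (Vec Nat 1) (vcons Nat 0 5 (vnil Nat))
type:
  Eq (Vec Nat 1) (vcons Nat 0 5 (vnil Nat)) (vcons Nat 0 5 (vnil Nat))
normal-order step count: 29
started in normal form: no
first redex: an elimVec iota-redex


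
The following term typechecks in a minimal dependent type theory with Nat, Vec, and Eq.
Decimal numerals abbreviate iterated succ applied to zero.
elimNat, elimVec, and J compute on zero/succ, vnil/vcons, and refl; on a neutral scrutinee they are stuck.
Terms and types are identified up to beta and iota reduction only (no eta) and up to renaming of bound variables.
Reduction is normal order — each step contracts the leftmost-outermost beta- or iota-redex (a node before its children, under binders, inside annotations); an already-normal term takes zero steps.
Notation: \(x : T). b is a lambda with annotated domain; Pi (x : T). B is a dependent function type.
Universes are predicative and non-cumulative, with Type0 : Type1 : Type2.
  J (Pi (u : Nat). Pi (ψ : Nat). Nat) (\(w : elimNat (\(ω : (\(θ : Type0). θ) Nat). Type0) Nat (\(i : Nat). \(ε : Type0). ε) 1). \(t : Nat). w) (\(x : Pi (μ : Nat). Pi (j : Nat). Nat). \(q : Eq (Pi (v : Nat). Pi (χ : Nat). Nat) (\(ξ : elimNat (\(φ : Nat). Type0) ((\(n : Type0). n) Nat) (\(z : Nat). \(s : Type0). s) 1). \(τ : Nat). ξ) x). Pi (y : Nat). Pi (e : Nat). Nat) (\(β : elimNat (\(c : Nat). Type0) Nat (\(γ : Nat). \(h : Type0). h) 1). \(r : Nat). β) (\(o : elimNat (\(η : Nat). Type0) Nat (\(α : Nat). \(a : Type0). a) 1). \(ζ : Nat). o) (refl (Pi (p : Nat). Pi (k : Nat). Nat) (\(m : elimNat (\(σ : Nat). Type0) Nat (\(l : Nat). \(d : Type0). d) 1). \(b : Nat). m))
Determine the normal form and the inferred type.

reduced normal form:
  \(u : Nat). \(ψ : Nat). u
the term's type:
  Pi (u : Nat). Pi (ψ : Nat). Nat
observation: contracting a J iota-redex first, the term normalizes in 5 steps.


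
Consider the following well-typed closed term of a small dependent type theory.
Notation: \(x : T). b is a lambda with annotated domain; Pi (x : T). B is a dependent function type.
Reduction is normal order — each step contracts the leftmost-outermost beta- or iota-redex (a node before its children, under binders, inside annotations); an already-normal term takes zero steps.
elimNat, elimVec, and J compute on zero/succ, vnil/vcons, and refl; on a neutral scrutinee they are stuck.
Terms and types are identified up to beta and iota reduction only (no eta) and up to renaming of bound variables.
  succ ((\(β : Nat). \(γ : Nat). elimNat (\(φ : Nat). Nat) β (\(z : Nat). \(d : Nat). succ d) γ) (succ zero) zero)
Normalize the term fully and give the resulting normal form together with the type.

reduced normal form:
  succ (succ zero)
type:
  Nat


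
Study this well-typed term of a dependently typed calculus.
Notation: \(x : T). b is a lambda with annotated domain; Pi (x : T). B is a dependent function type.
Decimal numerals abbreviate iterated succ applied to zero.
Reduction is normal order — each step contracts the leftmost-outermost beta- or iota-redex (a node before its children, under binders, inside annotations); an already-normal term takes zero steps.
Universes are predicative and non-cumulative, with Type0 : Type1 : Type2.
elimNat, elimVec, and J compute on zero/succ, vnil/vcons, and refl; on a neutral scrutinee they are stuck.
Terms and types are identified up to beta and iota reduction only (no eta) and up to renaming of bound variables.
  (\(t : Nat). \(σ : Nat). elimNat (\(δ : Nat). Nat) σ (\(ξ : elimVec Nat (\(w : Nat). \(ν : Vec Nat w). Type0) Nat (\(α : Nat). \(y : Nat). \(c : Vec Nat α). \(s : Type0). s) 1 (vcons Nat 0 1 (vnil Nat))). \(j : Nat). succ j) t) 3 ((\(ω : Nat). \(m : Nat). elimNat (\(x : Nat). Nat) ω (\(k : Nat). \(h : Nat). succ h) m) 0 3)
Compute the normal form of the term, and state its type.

normal form:
  6
type:
  Nat
observation: contracting a beta-redex first, the term normalizes in 24 steps.


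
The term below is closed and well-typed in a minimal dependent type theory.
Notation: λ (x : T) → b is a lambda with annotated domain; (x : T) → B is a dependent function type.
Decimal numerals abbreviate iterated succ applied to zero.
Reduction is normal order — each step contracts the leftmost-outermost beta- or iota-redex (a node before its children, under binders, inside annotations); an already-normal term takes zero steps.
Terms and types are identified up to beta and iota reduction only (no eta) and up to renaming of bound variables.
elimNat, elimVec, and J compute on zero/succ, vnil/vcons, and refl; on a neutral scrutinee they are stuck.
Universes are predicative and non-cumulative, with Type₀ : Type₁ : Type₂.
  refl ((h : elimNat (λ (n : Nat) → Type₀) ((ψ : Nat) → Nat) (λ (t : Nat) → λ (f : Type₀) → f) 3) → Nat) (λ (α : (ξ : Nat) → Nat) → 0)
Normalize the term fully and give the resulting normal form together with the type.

reduced normal form:
  refl ((h : (n : Nat) → Nat) → Nat) (λ (ψ : (t : Nat) → Nat) → 0)
type:
  Eq ((h : (n : Nat) → Nat) → Nat) (λ (ψ : (t : Nat) → Nat) → 0) (λ (f : (α : Nat) → Nat) → 0)
observation: the first redex contracted is an elimNat iota-redex; the normal form is reached in 10 normal-order steps.


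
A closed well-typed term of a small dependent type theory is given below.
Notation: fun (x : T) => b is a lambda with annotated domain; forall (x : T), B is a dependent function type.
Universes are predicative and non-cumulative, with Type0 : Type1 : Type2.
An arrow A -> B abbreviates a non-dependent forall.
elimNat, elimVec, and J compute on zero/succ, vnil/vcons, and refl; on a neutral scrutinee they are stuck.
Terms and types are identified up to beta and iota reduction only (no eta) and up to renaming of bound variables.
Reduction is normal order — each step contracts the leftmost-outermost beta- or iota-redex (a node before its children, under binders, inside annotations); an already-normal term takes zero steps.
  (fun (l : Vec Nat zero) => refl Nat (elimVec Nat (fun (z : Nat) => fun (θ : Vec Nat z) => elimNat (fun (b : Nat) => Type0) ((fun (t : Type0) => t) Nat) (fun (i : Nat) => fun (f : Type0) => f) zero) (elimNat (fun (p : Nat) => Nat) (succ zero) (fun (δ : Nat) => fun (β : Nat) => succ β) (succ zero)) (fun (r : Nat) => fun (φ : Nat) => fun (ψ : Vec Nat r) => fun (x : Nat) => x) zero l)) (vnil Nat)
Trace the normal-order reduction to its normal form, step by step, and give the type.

reduction (normal order):
  (fun (l : Vec Nat zero) => refl Nat (elimVec Nat (fun (z : Nat) => fun (θ : Vec Nat z) => elimNat (fun (b : Nat) => Type0) ((fun (t : Type0) => t) Nat) (fun (i : Nat) => fun (f : Type0) => f) zero) (elimNat (fun (p : Nat) => Nat) (succ zero) (fun (δ : Nat) => fun (β : Nat) => succ β) (succ zero)) (fun (r : Nat) => fun (φ : Nat) => fun (ψ : Vec Nat r) => fun (x : Nat) => x) zero l)) (vnil Nat)
  ~> refl Nat (elimVec Nat (fun (l : Nat) => fun (z : Vec Nat l) => elimNat (fun (θ : Nat) => Type0) ((fun (b : Type0) => b) Nat) (fun (t : Nat) => fun (i : Type0) => i) zero) (elimNat (fun (f : Nat) => Nat) (succ zero) (fun (p : Nat) => fun (δ : Nat) => succ δ) (succ zero)) (fun (β : Nat) => fun (r : Nat) => fun (φ : Vec Nat β) => fun (ψ : Nat) => ψ) zero (vnil Nat))
  ~> refl Nat (elimNat (fun (l : Nat) => Nat) (succ zero) (fun (z : Nat) => fun (θ : Nat) => succ θ) (succ zero))
  ~> refl Nat ((fun (l : Nat) => fun (z : Nat) => succ z) zero (elimNat (fun (θ : Nat) => Nat) (succ zero) (fun (b : Nat) => fun (t : Nat) => succ t) zero))
  ~> refl Nat ((fun (l : Nat) => succ l) (elimNat (fun (z : Nat) => Nat) (succ zero) (fun (θ : Nat) => fun (b : Nat) => succ b) zero))
  ~> refl Nat (succ (elimNat (fun (l : Nat) => Nat) (succ zero) (fun (z : Nat) => fun (θ : Nat) => succ θ) zero))
  ~> refl Nat (succ (succ zero))
type:
  Eq Nat (succ (succ zero)) (succ (succ zero))


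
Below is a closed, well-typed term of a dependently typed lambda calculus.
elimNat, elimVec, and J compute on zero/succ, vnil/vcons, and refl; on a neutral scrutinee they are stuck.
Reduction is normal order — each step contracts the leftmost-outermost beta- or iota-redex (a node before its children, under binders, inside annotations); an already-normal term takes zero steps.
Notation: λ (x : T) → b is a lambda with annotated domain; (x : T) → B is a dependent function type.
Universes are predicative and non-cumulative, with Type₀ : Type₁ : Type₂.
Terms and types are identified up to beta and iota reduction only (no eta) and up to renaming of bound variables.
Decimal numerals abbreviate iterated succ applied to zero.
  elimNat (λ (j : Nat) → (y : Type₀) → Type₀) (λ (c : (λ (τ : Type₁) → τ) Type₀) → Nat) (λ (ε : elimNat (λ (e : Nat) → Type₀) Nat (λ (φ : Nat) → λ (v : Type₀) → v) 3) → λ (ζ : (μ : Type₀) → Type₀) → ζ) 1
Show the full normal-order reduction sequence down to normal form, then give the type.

normal-order reduction:
  elimNat (λ (j : Nat) → (y : Type₀) → Type₀) (λ (c : (λ (τ : Type₁) → τ) Type₀) → Nat) (λ (ε : elimNat (λ (e : Nat) → Type₀) Nat (λ (φ : Nat) → λ (v : Type₀) → v) 3) → λ (ζ : (μ : Type₀) → Type₀) → ζ) 1
  ~> (λ (j : elimNat (λ (y : Nat) → Type₀) Nat (λ (c : Nat) → λ (τ : Type₀) → τ) 3) → λ (ε : (e : Type₀) → Type₀) → ε) 0 (elimNat (λ (φ : Nat) → (v : Type₀) → Type₀) (λ (ζ : (λ (μ : Type₁) → μ) Type₀) → Nat) (λ (l : elimNat (λ (u : Nat) → Type₀) Nat (λ (r : Nat) → λ (g : Type₀) → g) 3) → λ (δ : (σ : Type₀) → Type₀) → δ) 0)
  ~> (λ (j : (y : Type₀) → Type₀) → j) (elimNat (λ (c : Nat) → (τ : Type₀) → Type₀) (λ (ε : (λ (e : Type₁) → e) Type₀) → Nat) (λ (φ : elimNat (λ (v : Nat) → Type₀) Nat (λ (ζ : Nat) → λ (μ : Type₀) → μ) 3) → λ (l : (u : Type₀) → Type₀) → l) 0)
  ~> elimNat (λ (j : Nat) → (y : Type₀) → Type₀) (λ (c : (λ (τ : Type₁) → τ) Type₀) → Nat) (λ (ε : elimNat (λ (e : Nat) → Type₀) Nat (λ (φ : Nat) → λ (v : Type₀) → v) 3) → λ (ζ : (μ : Type₀) → Type₀) → ζ) 0
  ~> λ (j : (λ (y : Type₁) → y) Type₀) → Nat
  ~> λ (j : Type₀) → Nat
inferred type:
  (j : Type₀) → Type₀


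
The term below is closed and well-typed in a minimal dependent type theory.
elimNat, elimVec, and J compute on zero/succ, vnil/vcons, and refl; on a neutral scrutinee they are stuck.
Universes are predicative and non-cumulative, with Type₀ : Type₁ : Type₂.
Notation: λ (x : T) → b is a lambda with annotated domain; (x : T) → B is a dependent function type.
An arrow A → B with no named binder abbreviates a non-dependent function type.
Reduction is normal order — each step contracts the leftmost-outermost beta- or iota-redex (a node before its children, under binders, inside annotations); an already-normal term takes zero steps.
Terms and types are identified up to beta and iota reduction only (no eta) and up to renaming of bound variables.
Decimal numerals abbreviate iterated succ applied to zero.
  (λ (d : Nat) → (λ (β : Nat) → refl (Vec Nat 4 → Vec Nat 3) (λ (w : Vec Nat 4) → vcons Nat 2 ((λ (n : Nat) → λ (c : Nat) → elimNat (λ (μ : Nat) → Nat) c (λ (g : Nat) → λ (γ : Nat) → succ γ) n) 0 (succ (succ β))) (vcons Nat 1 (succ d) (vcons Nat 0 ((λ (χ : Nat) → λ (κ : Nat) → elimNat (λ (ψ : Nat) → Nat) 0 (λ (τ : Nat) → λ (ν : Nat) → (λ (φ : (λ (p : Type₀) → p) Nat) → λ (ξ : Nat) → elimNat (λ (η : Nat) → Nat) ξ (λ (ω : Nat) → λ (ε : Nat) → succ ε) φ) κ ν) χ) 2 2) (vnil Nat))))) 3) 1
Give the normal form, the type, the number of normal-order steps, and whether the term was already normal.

resulting normal form:
  refl (Vec Nat 4 → Vec Nat 3) (λ (d : Vec Nat 4) → vcons Nat 2 5 (vcons Nat 1 2 (vcons Nat 0 4 (vnil Nat))))
type:
  Eq (Vec Nat 4 → Vec Nat 3) (λ (d : Vec Nat 4) → vcons Nat 2 5 (vcons Nat 1 2 (vcons Nat 0 4 (vnil Nat)))) (λ (β : Vec Nat 4) → vcons Nat 2 5 (vcons Nat 1 2 (vcons Nat 0 4 (vnil Nat))))
normal-order step count: 32
already normal: no
first redex: a beta-redex


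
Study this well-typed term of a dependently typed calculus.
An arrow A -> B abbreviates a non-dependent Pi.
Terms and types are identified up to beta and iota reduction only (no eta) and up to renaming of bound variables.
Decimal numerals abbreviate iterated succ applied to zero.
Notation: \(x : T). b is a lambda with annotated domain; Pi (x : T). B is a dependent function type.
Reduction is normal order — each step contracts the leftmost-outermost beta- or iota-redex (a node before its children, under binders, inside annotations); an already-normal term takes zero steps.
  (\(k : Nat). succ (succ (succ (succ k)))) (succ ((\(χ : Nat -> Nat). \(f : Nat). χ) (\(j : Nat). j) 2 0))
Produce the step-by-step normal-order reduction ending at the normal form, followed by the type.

normal-order reduction:
  (\(k : Nat). succ (succ (succ (succ k)))) (succ ((\(χ : Nat -> Nat). \(f : Nat). χ) (\(j : Nat). j) 2 0))
  ~> succ (succ (succ (succ (succ ((\(k : Nat -> Nat). \(χ : Nat). k) (\(f : Nat). f) 2 0)))))
  ~> succ (succ (succ (succ (succ ((\(k : Nat). \(χ : Nat). χ) 2 0)))))
  ~> succ (succ (succ (succ (succ ((\(k : Nat). k) 0)))))
  ~> 5
type:
  Nat


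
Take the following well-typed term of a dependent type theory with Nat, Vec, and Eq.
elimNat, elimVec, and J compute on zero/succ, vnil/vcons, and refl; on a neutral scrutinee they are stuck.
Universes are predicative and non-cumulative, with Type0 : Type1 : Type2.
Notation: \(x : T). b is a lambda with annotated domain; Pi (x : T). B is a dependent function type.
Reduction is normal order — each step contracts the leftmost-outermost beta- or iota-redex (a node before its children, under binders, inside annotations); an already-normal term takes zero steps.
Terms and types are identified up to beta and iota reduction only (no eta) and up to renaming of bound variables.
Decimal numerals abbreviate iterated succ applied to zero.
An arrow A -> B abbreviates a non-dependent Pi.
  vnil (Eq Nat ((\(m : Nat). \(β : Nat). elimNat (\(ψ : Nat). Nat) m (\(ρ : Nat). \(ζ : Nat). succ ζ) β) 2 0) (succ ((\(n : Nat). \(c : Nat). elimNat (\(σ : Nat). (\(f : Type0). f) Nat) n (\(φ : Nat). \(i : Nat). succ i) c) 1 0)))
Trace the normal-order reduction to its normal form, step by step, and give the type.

normal-order reduction sequence:
  vnil (Eq Nat ((\(m : Nat). \(β : Nat). elimNat (\(ψ : Nat). Nat) m (\(ρ : Nat). \(ζ : Nat). succ ζ) β) 2 0) (succ ((\(n : Nat). \(c : Nat). elimNat (\(σ : Nat). (\(f : Type0). f) Nat) n (\(φ : Nat). \(i : Nat). succ i) c) 1 0)))
  ~> vnil (Eq Nat ((\(m : Nat). elimNat (\(β : Nat). Nat) 2 (\(ψ : Nat). \(ρ : Nat). succ ρ) m) 0) (succ ((\(ζ : Nat). \(n : Nat). elimNat (\(c : Nat). (\(σ : Type0). σ) Nat) ζ (\(f : Nat). \(φ : Nat). succ φ) n) 1 0)))
  ~> vnil (Eq Nat (elimNat (\(m : Nat). Nat) 2 (\(β : Nat). \(ψ : Nat). succ ψ) 0) (succ ((\(ρ : Nat). \(ζ : Nat). elimNat (\(n : Nat). (\(c : Type0). c) Nat) ρ (\(σ : Nat). \(f : Nat). succ f) ζ) 1 0)))
  ~> vnil (Eq Nat 2 (succ ((\(m : Nat). \(β : Nat). elimNat (\(ψ : Nat). (\(ρ : Type0). ρ) Nat) m (\(ζ : Nat). \(n : Nat). succ n) β) 1 0)))
  ~> vnil (Eq Nat 2 (succ ((\(m : Nat). elimNat (\(β : Nat). (\(ψ : Type0). ψ) Nat) 1 (\(ρ : Nat). \(ζ : Nat). succ ζ) m) 0)))
  ~> vnil (Eq Nat 2 (succ (elimNat (\(m : Nat). (\(β : Type0). β) Nat) 1 (\(ψ : Nat). \(ρ : Nat). succ ρ) 0)))
  ~> vnil (Eq Nat 2 2)
inferred type:
  Vec (Eq Nat 2 2) 0


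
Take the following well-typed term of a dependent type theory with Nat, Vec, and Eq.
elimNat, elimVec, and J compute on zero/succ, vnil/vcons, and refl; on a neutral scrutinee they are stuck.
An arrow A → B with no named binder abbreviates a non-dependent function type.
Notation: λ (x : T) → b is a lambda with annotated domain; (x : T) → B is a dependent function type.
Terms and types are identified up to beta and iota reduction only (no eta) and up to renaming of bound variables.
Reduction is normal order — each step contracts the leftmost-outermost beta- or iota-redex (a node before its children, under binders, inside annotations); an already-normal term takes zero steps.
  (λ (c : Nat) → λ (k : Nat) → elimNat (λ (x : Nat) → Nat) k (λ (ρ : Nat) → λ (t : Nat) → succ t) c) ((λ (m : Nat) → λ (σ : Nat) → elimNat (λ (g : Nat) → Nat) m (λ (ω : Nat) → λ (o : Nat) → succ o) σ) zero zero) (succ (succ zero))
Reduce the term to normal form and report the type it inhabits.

reduced normal form:
  succ (succ zero)
the term's type:
  Nat
observation: contracting a beta-redex first, the term normalizes in 6 steps.


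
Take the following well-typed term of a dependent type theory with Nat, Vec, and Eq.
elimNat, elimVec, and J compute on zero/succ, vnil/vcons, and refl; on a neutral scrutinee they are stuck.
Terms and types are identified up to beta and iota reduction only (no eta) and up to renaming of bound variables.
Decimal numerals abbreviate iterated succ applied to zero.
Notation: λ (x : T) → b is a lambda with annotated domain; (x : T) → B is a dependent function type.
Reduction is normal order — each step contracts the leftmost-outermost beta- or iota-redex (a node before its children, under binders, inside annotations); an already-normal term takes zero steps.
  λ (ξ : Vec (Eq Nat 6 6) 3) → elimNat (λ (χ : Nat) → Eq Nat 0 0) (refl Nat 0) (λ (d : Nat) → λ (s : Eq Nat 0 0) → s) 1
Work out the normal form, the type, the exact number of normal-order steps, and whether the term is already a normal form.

resulting normal form:
  λ (ξ : Vec (Eq Nat 6 6) 3) → refl Nat 0
type:
  (ξ : Vec (Eq Nat 6 6) 3) → Eq Nat 0 0
steps to reach normal form (normal order): 4
already normal: no
first redex: an elimNat iota-redex


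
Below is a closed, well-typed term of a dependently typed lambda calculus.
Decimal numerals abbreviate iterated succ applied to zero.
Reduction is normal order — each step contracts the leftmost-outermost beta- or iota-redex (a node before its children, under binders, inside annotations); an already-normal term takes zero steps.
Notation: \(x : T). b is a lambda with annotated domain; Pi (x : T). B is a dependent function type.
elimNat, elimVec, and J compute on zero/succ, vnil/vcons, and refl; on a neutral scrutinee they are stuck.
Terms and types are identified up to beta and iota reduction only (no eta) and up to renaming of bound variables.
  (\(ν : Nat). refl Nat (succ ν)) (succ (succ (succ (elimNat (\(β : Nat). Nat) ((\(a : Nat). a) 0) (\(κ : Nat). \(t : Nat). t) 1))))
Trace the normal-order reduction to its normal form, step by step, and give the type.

normal-order reduction sequence:
  (\(ν : Nat). refl Nat (succ ν)) (succ (succ (succ (elimNat (\(β : Nat). Nat) ((\(a : Nat). a) 0) (\(κ : Nat). \(t : Nat). t) 1))))
  ~> refl Nat (succ (succ (succ (succ (elimNat (\(ν : Nat). Nat) ((\(β : Nat). β) 0) (\(a : Nat). \(κ : Nat). κ) 1)))))
  ~> refl Nat (succ (succ (succ (succ ((\(ν : Nat). \(β : Nat). β) 0 (elimNat (\(a : Nat). Nat) ((\(κ : Nat). κ) 0) (\(t : Nat). \(x : Nat). x) 0))))))
  ~> refl Nat (succ (succ (succ (succ ((\(ν : Nat). ν) (elimNat (\(β : Nat). Nat) ((\(a : Nat). a) 0) (\(κ : Nat). \(t : Nat). t) 0))))))
  ~> refl Nat (succ (succ (succ (succ (elimNat (\(ν : Nat). Nat) ((\(β : Nat). β) 0) (\(a : Nat). \(κ : Nat). κ) 0)))))
  ~> refl Nat (succ (succ (succ (succ ((\(ν : Nat). ν) 0)))))
  ~> refl Nat 4
type:
  Eq Nat 4 4


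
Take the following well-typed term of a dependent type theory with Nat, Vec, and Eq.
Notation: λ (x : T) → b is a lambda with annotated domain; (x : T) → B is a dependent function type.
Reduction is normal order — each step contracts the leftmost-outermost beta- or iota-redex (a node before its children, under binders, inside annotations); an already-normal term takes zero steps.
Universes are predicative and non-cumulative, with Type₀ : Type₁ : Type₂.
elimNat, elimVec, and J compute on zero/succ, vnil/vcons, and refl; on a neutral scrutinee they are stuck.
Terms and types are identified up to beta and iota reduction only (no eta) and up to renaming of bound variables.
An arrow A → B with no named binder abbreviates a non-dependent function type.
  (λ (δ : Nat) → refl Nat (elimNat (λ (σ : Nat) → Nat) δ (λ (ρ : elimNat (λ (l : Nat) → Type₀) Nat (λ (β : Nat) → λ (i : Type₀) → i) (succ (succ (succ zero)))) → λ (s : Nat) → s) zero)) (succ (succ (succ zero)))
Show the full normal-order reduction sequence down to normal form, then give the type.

normal-order reduction sequence:
  (λ (δ : Nat) → refl Nat (elimNat (λ (σ : Nat) → Nat) δ (λ (ρ : elimNat (λ (l : Nat) → Type₀) Nat (λ (β : Nat) → λ (i : Type₀) → i) (succ (succ (succ zero)))) → λ (s : Nat) → s) zero)) (succ (succ (succ zero)))
  ~> refl Nat (elimNat (λ (δ : Nat) → Nat) (succ (succ (succ zero))) (λ (σ : elimNat (λ (ρ : Nat) → Type₀) Nat (λ (l : Nat) → λ (β : Type₀) → β) (succ (succ (succ zero)))) → λ (i : Nat) → i) zero)
  ~> refl Nat (succ (succ (succ zero)))
type:
  Eq Nat (succ (succ (succ zero))) (succ (succ (succ zero)))
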